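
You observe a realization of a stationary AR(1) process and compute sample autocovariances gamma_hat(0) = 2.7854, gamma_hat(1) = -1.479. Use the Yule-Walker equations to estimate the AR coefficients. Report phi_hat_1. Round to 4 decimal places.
\hat\phi_{1} = -0.5310

The Yule-Walker equations for an AR(p) process read, in matrix form,
  Gamma_p phi = r_p,   with   (Gamma_p)_{ij} = gamma(|i - j|),
                       (r_p)_i = gamma(i),   i,j = 1..p.
Substitute the sample gammas (Toeplitz matrix and right-hand side of size 1):
  Gamma_p = [[2.7854]]
  r_p     = [-1.479]
With p = 1 this is the single equation gamma(0) phi_1 = gamma(1):
  phi_hat_1 = gamma(1) / gamma(0) = -1.479 / 2.7854 = -0.5310.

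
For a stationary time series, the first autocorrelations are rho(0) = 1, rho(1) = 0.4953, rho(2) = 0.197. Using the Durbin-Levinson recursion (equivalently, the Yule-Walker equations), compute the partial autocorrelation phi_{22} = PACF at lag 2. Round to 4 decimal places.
\phi_{22} = -0.0640

The PACF at lag k is phi_{kk}, the last component of the solution
to the Yule-Walker system G_k phi = r_k where
  (G_k)_{ij} = rho(|i - j|), (r_k)_i = rho(i), i,j = 1..k.
Equivalently, Durbin-Levinson gives phi_{kk} iteratively:
  phi_{11} = rho(1)
  phi_{kk} = [rho(k) - sum_{j=1..k-1} phi_{k-1,j} rho(k-j)]
            / [1 - sum_{j=1..k-1} phi_{k-1,j} rho(j)],
  phi_{k,j} = phi_{k-1,j} - phi_{kk} phi_{k-1,k-j},  j = 1..k-1.
Step k = 1:
  phi_11 = rho(1) = 0.4953.
Step k = 2:
  phi_22 = [rho(2) - phi_11 rho(1)] / [1 - phi_11 rho(1)] = [0.197 - (0.4953)(0.4953)] / [1 - (0.4953)(0.4953)]
         = -0.04832209 / 0.75467791 = -0.064.
Therefore phi_{22} = -0.0640.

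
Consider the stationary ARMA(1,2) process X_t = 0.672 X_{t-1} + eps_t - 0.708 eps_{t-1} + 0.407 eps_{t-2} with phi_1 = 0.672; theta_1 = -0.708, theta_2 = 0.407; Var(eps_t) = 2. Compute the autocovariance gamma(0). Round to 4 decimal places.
\gamma(0) = 2.5370

Multiply the model equation by X_{t-k} and take expectations. With theta_0 = psi_0 = 1 and psi_j the MA(infinity) weights, this gives
  gamma(k) - sum_i phi_i gamma(k-i) = c_k,
  c_k = sigma^2 * sum_{j=k..q} theta_j psi_{j-k}   (c_k = 0 for k > q),
using gamma(-m) = gamma(m).
psi-weights needed (psi_j = theta_j + sum_i phi_i psi_{j-i}):
  psi_1 = theta_1 + phi_1 = -0.708 + (0.672) = -0.036
  psi_2 = theta_2 + phi_1 psi_1 = 0.407 + (0.672)(-0.036) = 0.382808
Right-hand sides:
  c_0 = sigma^2 (1 + theta_1 psi_1 + theta_2 psi_2) = 2 * (1 + (-0.708)(-0.036) + (0.407)(0.382808)) = 2 * 1.181291 = 2.362582
  c_1 = sigma^2 (theta_1 + theta_2 psi_1) = 2 * (-0.708 + (0.407)(-0.036)) = -1.445304
  c_2 = sigma^2 theta_2 = 2 * (0.407) = 0.814
Equations for k = 0 and k = 1 (AR order 1):
  gamma(0) = phi_1 gamma(1) + c_0
  gamma(1) = phi_1 gamma(0) + c_1
Substituting the second into the first: gamma(0) (1 - phi_1^2) = c_0 + phi_1 c_1, so
  gamma(0) = (c_0 + phi_1 c_1) / (1 - phi_1^2) = (2.362582 + (0.672)(-1.445304)) / (1 - (0.672)^2) = 1.391337 / 0.548416 = 2.537011.
Therefore gamma(0) = 2.5370 (to 4 decimal places).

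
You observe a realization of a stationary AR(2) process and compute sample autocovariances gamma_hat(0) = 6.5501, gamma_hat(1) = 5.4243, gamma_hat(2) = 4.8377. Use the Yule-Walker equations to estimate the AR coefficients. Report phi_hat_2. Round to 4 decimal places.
\hat\phi_{2} = 0.1680

The Yule-Walker equations for an AR(p) process read, in matrix form,
  Gamma_p phi = r_p,   with   (Gamma_p)_{ij} = gamma(|i - j|),
                       (r_p)_i = gamma(i),   i,j = 1..p.
Substitute the sample gammas (Toeplitz matrix and right-hand side of size 2):
  Gamma_p = [[6.5501, 5.4243], [5.4243, 6.5501]]
  r_p     = [5.4243, 4.8377]
Written out:
  6.5501 phi_1 + 5.4243 phi_2 = 5.4243
  5.4243 phi_1 + 6.5501 phi_2 = 4.8377
Solve by Cramer's rule:
  det = gamma(0)^2 - gamma(1)^2 = (6.5501)^2 - (5.4243)^2 = 42.90381001 - 29.42303049 = 13.48077952
  phi_hat_1 = [gamma(1) gamma(0) - gamma(1) gamma(2)] / det = [(5.4243)(6.5501) - (5.4243)(4.8377)] / 13.48077952 = 9.28857132 / 13.48077952 = 0.689
  phi_hat_2 = [gamma(0) gamma(2) - gamma(1)^2] / det = [(6.5501)(4.8377) - (5.4243)^2] / 13.48077952 = 2.26438828 / 13.48077952 = 0.168
So phi_hat = [0.6890, 0.1680].
Therefore phi_hat_2 = 0.1680.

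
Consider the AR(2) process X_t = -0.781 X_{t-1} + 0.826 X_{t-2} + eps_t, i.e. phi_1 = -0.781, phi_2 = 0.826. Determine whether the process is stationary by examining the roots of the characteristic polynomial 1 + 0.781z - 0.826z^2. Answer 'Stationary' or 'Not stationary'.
\text{Not stationary}

The AR(p) characteristic polynomial is P(z) = 1 + 0.781z - 0.826z^2.
Stationarity requires all roots to lie outside the unit circle, i.e. |z| > 1 for every root.
Set 1 + (0.781) z + (-0.826) z^2 = 0, i.e. a z^2 + b z + c = 0 with a = -0.826, b = 0.781, c = 1.
Discriminant D = b^2 - 4ac = (0.781)^2 - 4*(-0.826)*1 = 0.609961 - (-3.304) = 3.913961.
D >= 0, so the roots are real: z = (-b +/- sqrt(D)) / (2a) = (-0.781 +/- 1.978373) / (-1.652).
  z_1 = (-0.781 + 1.978373) / (-1.652) = -0.7248,   |z_1| = 0.7248.
  z_2 = (-0.781 - 1.978373) / (-1.652) = 1.6703,   |z_2| = 1.6703.
Moduli of all roots: 0.7248, 1.6703.
All moduli strictly greater than 1? No.
Verdict: Not stationary.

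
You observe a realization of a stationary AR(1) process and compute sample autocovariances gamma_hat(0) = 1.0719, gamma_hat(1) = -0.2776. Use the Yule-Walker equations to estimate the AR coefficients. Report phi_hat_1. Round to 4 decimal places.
\hat\phi_{1} = -0.2590

The Yule-Walker equations for an AR(p) process read, in matrix form,
  Gamma_p phi = r_p,   with   (Gamma_p)_{ij} = gamma(|i - j|),
                       (r_p)_i = gamma(i),   i,j = 1..p.
Substitute the sample gammas (Toeplitz matrix and right-hand side of size 1):
  Gamma_p = [[1.0719]]
  r_p     = [-0.2776]
With p = 1 this is the single equation gamma(0) phi_1 = gamma(1):
  phi_hat_1 = gamma(1) / gamma(0) = -0.2776 / 1.0719 = -0.2590.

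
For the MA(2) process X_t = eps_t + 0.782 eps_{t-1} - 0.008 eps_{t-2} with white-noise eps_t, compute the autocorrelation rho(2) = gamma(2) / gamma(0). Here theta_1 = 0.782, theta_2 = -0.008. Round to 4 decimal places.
\rho(2) = -0.0050

For an MA(q) process with theta_0 = 1, the autocovariance is
  gamma(k) = sigma^2 * sum_{i=0..q-k} theta_i * theta_{i+k},
and rho(k) = gamma(k) / gamma(0). Sigma^2 cancels.
  numerator   = (1)*(-0.008) = -0.008.
  denominator = (1)^2 + (0.782)^2 + (-0.008)^2 = 1.611588.
  rho(2) = -0.008 / 1.611588 = -0.0050.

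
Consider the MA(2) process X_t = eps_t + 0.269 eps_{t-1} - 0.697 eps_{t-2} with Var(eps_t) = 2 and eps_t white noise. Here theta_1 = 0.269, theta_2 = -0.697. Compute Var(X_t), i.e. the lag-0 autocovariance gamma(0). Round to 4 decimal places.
\gamma(0) = 3.1163

For an MA(q) process X_t = eps_t + sum_i theta_i eps_{t-i} with
Var(eps_t) = sigma^2, the variance is
  gamma(0) = sigma^2 * (1 + sum_i theta_i^2).
  sum_i theta_i^2 = (0.269)^2 + (-0.697)^2 = 0.072361 + 0.485809 = 0.55817.
  gamma(0) = 2 * (1 + 0.55817) = 2 * 1.55817 = 3.11634, which rounds to 3.1163.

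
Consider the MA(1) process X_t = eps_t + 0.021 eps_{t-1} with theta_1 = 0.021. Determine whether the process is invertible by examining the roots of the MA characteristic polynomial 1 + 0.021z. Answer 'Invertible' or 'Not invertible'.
\text{Invertible}

The MA(q) characteristic polynomial is P(z) = 1 + 0.021z.
Invertibility requires all roots to lie outside the unit circle, i.e. |z| > 1 for every root.
This is linear in z: 1 + (0.021) z = 0  =>  z = -1/(0.021) = -47.619048,  |z| = 47.619048.
Moduli of all roots: 47.6190.
All moduli strictly greater than 1? Yes.
Verdict: Invertible.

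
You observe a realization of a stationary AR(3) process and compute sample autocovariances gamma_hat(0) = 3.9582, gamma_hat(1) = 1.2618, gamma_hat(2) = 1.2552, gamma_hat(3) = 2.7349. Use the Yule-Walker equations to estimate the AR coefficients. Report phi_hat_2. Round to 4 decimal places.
\hat\phi_{2} = 0.0860

The Yule-Walker equations for an AR(p) process read, in matrix form,
  Gamma_p phi = r_p,   with   (Gamma_p)_{ij} = gamma(|i - j|),
                       (r_p)_i = gamma(i),   i,j = 1..p.
Substitute the sample gammas (Toeplitz matrix and right-hand side of size 3):
  Gamma_p = [[3.9582, 1.2618, 1.2552], [1.2618, 3.9582, 1.2618], [1.2552, 1.2618, 3.9582]]
  r_p     = [1.2618, 1.2552, 2.7349]
Written out (R1..R3):
  (R1) 3.9582 phi_1 + 1.2618 phi_2 + 1.2552 phi_3 = 1.2618
  (R2) 1.2618 phi_1 + 3.9582 phi_2 + 1.2618 phi_3 = 1.2552
  (R3) 1.2552 phi_1 + 1.2618 phi_2 + 3.9582 phi_3 = 2.7349
Gaussian elimination:
  R2 <- R2 - (1.2618/3.9582) R1 = R2 - (0.318781) R1:  3.555962 phi_2 + 0.861666 phi_3 = 0.852962
  R3 <- R3 - (1.2552/3.9582) R1 = R3 - (0.317114) R1:  0.861666 phi_2 + 3.560159 phi_3 = 2.334766
  R3 <- R3 - (0.861666/3.555962) R2 = R3 - (0.242316) R2:  3.351363 phi_3 = 2.12808
Back-substitution:
  phi_hat_3 = 2.12808 / 3.351363 = 0.634989
  phi_hat_2 = (0.852962 - (0.861666)(0.634989)) / 3.555962 = 0.086
  phi_hat_1 = (1.2618 - (1.2618)(0.086) - (1.2552)(0.634989)) / 3.9582 = 0.090002
So phi_hat = [0.0900, 0.0860, 0.6350].
Therefore phi_hat_2 = 0.0860.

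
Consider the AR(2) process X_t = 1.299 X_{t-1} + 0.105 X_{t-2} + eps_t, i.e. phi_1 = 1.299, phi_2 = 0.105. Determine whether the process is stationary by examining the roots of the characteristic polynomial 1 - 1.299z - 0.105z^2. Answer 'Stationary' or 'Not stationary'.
\text{Not stationary}

The AR(p) characteristic polynomial is P(z) = 1 - 1.299z - 0.105z^2.
Stationarity requires all roots to lie outside the unit circle, i.e. |z| > 1 for every root.
Set 1 + (-1.299) z + (-0.105) z^2 = 0, i.e. a z^2 + b z + c = 0 with a = -0.105, b = -1.299, c = 1.
Discriminant D = b^2 - 4ac = (-1.299)^2 - 4*(-0.105)*1 = 1.687401 - (-0.42) = 2.107401.
D >= 0, so the roots are real: z = (-b +/- sqrt(D)) / (2a) = (1.299 +/- 1.451689) / (-0.21).
  z_1 = (1.299 + 1.451689) / (-0.21) = -13.0985,   |z_1| = 13.0985.
  z_2 = (1.299 - 1.451689) / (-0.21) = 0.7271,   |z_2| = 0.7271.
Moduli of all roots: 13.0985, 0.7271.
All moduli strictly greater than 1? No.
Verdict: Not stationary.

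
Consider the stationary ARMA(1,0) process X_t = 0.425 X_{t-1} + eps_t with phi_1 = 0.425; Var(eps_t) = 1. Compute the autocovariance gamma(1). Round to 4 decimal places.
\gamma(1) = 0.5187

Multiply the model equation by X_{t-k} and take expectations. With theta_0 = psi_0 = 1 and psi_j the MA(infinity) weights, this gives
  gamma(k) - sum_i phi_i gamma(k-i) = c_k,
  c_k = sigma^2 * sum_{j=k..q} theta_j psi_{j-k}   (c_k = 0 for k > q),
using gamma(-m) = gamma(m).
Pure AR (q = 0): c_0 = sigma^2 = 1, c_k = 0 for k >= 1.
Equations for k = 0 and k = 1 (AR order 1):
  gamma(0) = phi_1 gamma(1) + c_0
  gamma(1) = phi_1 gamma(0) + c_1
Substituting the second into the first: gamma(0) (1 - phi_1^2) = c_0 + phi_1 c_1, so
  gamma(0) = c_0 / (1 - phi_1^2) = 1 / (1 - (0.425)^2) = 1 / 0.819375 = 1.220442.
  gamma(1) = phi_1 gamma(0) = (0.425)(1.220442) = 0.518688.
Therefore gamma(1) = 0.5187 (to 4 decimal places).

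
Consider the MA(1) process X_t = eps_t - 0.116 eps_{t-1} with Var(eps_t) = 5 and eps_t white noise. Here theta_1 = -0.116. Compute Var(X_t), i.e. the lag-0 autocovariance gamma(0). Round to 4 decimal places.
\gamma(0) = 5.0673

For an MA(q) process X_t = eps_t + sum_i theta_i eps_{t-i} with
Var(eps_t) = sigma^2, the variance is
  gamma(0) = sigma^2 * (1 + sum_i theta_i^2).
  sum_i theta_i^2 = (-0.116)^2 = 0.013456.
  gamma(0) = 5 * (1 + 0.013456) = 5 * 1.013456 = 5.06728, which rounds to 5.0673.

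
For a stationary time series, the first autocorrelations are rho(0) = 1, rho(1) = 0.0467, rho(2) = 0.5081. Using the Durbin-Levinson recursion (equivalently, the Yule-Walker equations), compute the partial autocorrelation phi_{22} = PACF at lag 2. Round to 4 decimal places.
\phi_{22} = 0.5070

The PACF at lag k is phi_{kk}, the last component of the solution
to the Yule-Walker system G_k phi = r_k where
  (G_k)_{ij} = rho(|i - j|), (r_k)_i = rho(i), i,j = 1..k.
Equivalently, Durbin-Levinson gives phi_{kk} iteratively:
  phi_{11} = rho(1)
  phi_{kk} = [rho(k) - sum_{j=1..k-1} phi_{k-1,j} rho(k-j)]
            / [1 - sum_{j=1..k-1} phi_{k-1,j} rho(j)],
  phi_{k,j} = phi_{k-1,j} - phi_{kk} phi_{k-1,k-j},  j = 1..k-1.
Step k = 1:
  phi_11 = rho(1) = 0.0467.
Step k = 2:
  phi_22 = [rho(2) - phi_11 rho(1)] / [1 - phi_11 rho(1)] = [0.5081 - (0.0467)(0.0467)] / [1 - (0.0467)(0.0467)]
         = 0.50591911 / 0.99781911 = 0.507.
Therefore phi_{22} = 0.5070.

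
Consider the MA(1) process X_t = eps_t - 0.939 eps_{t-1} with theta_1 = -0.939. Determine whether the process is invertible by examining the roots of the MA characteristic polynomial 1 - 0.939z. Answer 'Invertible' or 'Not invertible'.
\text{Invertible}

The MA(q) characteristic polynomial is P(z) = 1 - 0.939z.
Invertibility requires all roots to lie outside the unit circle, i.e. |z| > 1 for every root.
This is linear in z: 1 + (-0.939) z = 0  =>  z = -1/(-0.939) = 1.064963,  |z| = 1.064963.
Moduli of all roots: 1.0650.
All moduli strictly greater than 1? Yes.
Verdict: Invertible.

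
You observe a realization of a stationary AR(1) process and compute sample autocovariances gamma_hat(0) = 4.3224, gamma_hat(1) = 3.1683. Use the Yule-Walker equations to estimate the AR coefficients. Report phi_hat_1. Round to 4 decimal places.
\hat\phi_{1} = 0.7330

The Yule-Walker equations for an AR(p) process read, in matrix form,
  Gamma_p phi = r_p,   with   (Gamma_p)_{ij} = gamma(|i - j|),
                       (r_p)_i = gamma(i),   i,j = 1..p.
Substitute the sample gammas (Toeplitz matrix and right-hand side of size 1):
  Gamma_p = [[4.3224]]
  r_p     = [3.1683]
With p = 1 this is the single equation gamma(0) phi_1 = gamma(1):
  phi_hat_1 = gamma(1) / gamma(0) = 3.1683 / 4.3224 = 0.7330.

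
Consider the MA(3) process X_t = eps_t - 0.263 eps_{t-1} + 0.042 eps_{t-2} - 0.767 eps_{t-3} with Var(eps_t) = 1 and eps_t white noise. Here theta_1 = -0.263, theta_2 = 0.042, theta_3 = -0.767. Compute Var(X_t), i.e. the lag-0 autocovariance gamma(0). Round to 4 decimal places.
\gamma(0) = 1.6592

For an MA(q) process X_t = eps_t + sum_i theta_i eps_{t-i} with
Var(eps_t) = sigma^2, the variance is
  gamma(0) = sigma^2 * (1 + sum_i theta_i^2).
  sum_i theta_i^2 = (-0.263)^2 + (0.042)^2 + (-0.767)^2 = 0.069169 + 0.001764 + 0.588289 = 0.659222.
  gamma(0) = 1 * (1 + 0.659222) = 1 * 1.659222 = 1.659222, which rounds to 1.6592.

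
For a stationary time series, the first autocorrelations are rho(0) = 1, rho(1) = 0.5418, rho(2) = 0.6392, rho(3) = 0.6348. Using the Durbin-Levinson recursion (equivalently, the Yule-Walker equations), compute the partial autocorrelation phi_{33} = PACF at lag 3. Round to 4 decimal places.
\phi_{33} = 0.3589

The PACF at lag k is phi_{kk}, the last component of the solution
to the Yule-Walker system G_k phi = r_k where
  (G_k)_{ij} = rho(|i - j|), (r_k)_i = rho(i), i,j = 1..k.
Equivalently, Durbin-Levinson gives phi_{kk} iteratively:
  phi_{11} = rho(1)
  phi_{kk} = [rho(k) - sum_{j=1..k-1} phi_{k-1,j} rho(k-j)]
            / [1 - sum_{j=1..k-1} phi_{k-1,j} rho(j)],
  phi_{k,j} = phi_{k-1,j} - phi_{kk} phi_{k-1,k-j},  j = 1..k-1.
Step k = 1:
  phi_11 = rho(1) = 0.5418.
Step k = 2:
  phi_22 = [rho(2) - phi_11 rho(1)] / [1 - phi_11 rho(1)] = [0.6392 - (0.5418)(0.5418)] / [1 - (0.5418)(0.5418)]
         = 0.34565276 / 0.70645276 = 0.489279.
  Update: phi_21 = phi_11 - phi_22 phi_11 = 0.5418 - (0.489279)(0.5418) = 0.276708.
Step k = 3:
  phi_33 = [rho(3) - phi_21 rho(2) - phi_22 rho(1)] / [1 - phi_21 rho(1) - phi_22 rho(2)]
    numerator   = 0.6348 - (0.276708)(0.6392) - (0.489279)(0.5418) = 0.1928364
    denominator = 1 - (0.276708)(0.5418) - (0.489279)(0.6392) = 0.537332
  phi_33 = 0.1928364 / 0.537332 = 0.3589.
Therefore phi_{33} = 0.3589.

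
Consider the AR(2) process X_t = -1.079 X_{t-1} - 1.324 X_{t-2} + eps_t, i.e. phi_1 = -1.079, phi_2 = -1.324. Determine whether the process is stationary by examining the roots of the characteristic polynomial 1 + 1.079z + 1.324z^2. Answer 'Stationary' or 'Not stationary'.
\text{Not stationary}

The AR(p) characteristic polynomial is P(z) = 1 + 1.079z + 1.324z^2.
Stationarity requires all roots to lie outside the unit circle, i.e. |z| > 1 for every root.
Set 1 + (1.079) z + (1.324) z^2 = 0, i.e. a z^2 + b z + c = 0 with a = 1.324, b = 1.079, c = 1.
Discriminant D = b^2 - 4ac = (1.079)^2 - 4*(1.324)*1 = 1.164241 - (5.296) = -4.131759.
D < 0, so the roots are the complex-conjugate pair z = (-b +/- i sqrt(-D)) / (2a) = -0.4075 +/- 0.7676i.
For a conjugate pair |z|^2 = z * conj(z) = (product of roots) = c/a = 1/(1.324) = 0.755287, so |z| = sqrt(0.755287) = 0.8691 for both roots.
Moduli of all roots: 0.8691, 0.8691.
All moduli strictly greater than 1? No.
Verdict: Not stationary.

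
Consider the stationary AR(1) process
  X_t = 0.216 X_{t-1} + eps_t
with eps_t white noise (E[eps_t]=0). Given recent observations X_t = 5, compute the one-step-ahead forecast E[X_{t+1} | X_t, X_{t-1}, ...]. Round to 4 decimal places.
E[X_{t+1} \mid \mathcal F_t] = 1.0800

For an AR(p) model X_t = c + sum_i phi_i X_{t-i} + eps_t, the
one-step-ahead conditional mean is
  E[X_{t+1} | X_t, ...] = c + sum_i phi_i X_{t+1-i}.
Substitute known values:
  E[X_{t+1} | ...] = (0.216) * (5)
                   = 1.0800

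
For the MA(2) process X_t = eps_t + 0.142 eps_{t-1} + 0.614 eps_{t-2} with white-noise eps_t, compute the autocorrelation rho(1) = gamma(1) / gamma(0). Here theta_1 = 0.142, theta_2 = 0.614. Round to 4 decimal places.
\rho(1) = 0.1640

For an MA(q) process with theta_0 = 1, the autocovariance is
  gamma(k) = sigma^2 * sum_{i=0..q-k} theta_i * theta_{i+k},
and rho(k) = gamma(k) / gamma(0). Sigma^2 cancels.
  numerator   = (1)*(0.142) + (0.142)*(0.614) = 0.229188.
  denominator = (1)^2 + (0.142)^2 + (0.614)^2 = 1.39716.
  rho(1) = 0.229188 / 1.39716 = 0.1640.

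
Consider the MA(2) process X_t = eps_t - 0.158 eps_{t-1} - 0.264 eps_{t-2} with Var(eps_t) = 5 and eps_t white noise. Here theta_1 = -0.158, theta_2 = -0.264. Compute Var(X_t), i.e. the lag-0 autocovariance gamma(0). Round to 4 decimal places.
\gamma(0) = 5.4733

For an MA(q) process X_t = eps_t + sum_i theta_i eps_{t-i} with
Var(eps_t) = sigma^2, the variance is
  gamma(0) = sigma^2 * (1 + sum_i theta_i^2).
  sum_i theta_i^2 = (-0.158)^2 + (-0.264)^2 = 0.024964 + 0.069696 = 0.09466.
  gamma(0) = 5 * (1 + 0.09466) = 5 * 1.09466 = 5.4733.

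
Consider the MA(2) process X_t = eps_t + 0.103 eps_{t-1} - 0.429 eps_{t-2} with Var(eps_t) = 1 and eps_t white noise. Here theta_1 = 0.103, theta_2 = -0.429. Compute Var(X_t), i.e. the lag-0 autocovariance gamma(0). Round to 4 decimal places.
\gamma(0) = 1.1947

For an MA(q) process X_t = eps_t + sum_i theta_i eps_{t-i} with
Var(eps_t) = sigma^2, the variance is
  gamma(0) = sigma^2 * (1 + sum_i theta_i^2).
  sum_i theta_i^2 = (0.103)^2 + (-0.429)^2 = 0.010609 + 0.184041 = 0.19465.
  gamma(0) = 1 * (1 + 0.19465) = 1 * 1.19465 = 1.19465, which rounds to 1.1947.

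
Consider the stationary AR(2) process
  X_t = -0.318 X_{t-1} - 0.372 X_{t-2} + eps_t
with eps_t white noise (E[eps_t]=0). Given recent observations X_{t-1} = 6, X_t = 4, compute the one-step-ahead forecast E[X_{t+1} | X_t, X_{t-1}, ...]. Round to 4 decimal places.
E[X_{t+1} \mid \mathcal F_t] = -3.5040

For an AR(p) model X_t = c + sum_i phi_i X_{t-i} + eps_t, the
one-step-ahead conditional mean is
  E[X_{t+1} | X_t, ...] = c + sum_i phi_i X_{t+1-i}.
Substitute known values:
  E[X_{t+1} | ...] = (-0.318) * (4) + (-0.372) * (6)
                   = -3.5040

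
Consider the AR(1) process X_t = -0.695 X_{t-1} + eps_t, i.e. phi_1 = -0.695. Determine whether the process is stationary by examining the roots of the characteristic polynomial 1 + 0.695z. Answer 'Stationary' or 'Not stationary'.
\text{Stationary}

The AR(p) characteristic polynomial is P(z) = 1 + 0.695z.
Stationarity requires all roots to lie outside the unit circle, i.e. |z| > 1 for every root.
This is linear in z: 1 + (0.695) z = 0  =>  z = -1/(0.695) = -1.438849,  |z| = 1.438849.
Moduli of all roots: 1.4388.
All moduli strictly greater than 1? Yes.
Verdict: Stationary.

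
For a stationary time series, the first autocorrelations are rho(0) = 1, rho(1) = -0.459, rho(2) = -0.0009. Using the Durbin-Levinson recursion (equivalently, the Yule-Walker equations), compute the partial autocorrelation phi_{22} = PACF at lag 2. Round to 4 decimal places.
\phi_{22} = -0.2681

The PACF at lag k is phi_{kk}, the last component of the solution
to the Yule-Walker system G_k phi = r_k where
  (G_k)_{ij} = rho(|i - j|), (r_k)_i = rho(i), i,j = 1..k.
Equivalently, Durbin-Levinson gives phi_{kk} iteratively:
  phi_{11} = rho(1)
  phi_{kk} = [rho(k) - sum_{j=1..k-1} phi_{k-1,j} rho(k-j)]
            / [1 - sum_{j=1..k-1} phi_{k-1,j} rho(j)],
  phi_{k,j} = phi_{k-1,j} - phi_{kk} phi_{k-1,k-j},  j = 1..k-1.
Step k = 1:
  phi_11 = rho(1) = -0.459.
Step k = 2:
  phi_22 = [rho(2) - phi_11 rho(1)] / [1 - phi_11 rho(1)] = [-0.0009 - (-0.459)(-0.459)] / [1 - (-0.459)(-0.459)]
         = -0.211581 / 0.789319 = -0.2681.
Therefore phi_{22} = -0.2681.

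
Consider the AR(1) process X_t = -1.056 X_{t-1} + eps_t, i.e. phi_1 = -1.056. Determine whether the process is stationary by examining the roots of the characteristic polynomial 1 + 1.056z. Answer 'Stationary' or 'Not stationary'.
\text{Not stationary}

The AR(p) characteristic polynomial is P(z) = 1 + 1.056z.
Stationarity requires all roots to lie outside the unit circle, i.e. |z| > 1 for every root.
This is linear in z: 1 + (1.056) z = 0  =>  z = -1/(1.056) = -0.94697,  |z| = 0.94697.
Moduli of all roots: 0.9470.
All moduli strictly greater than 1? No.
Verdict: Not stationary.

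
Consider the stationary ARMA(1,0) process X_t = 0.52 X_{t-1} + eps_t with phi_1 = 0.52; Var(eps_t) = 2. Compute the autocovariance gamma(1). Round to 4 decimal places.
\gamma(1) = 1.4254

Multiply the model equation by X_{t-k} and take expectations. With theta_0 = psi_0 = 1 and psi_j the MA(infinity) weights, this gives
  gamma(k) - sum_i phi_i gamma(k-i) = c_k,
  c_k = sigma^2 * sum_{j=k..q} theta_j psi_{j-k}   (c_k = 0 for k > q),
using gamma(-m) = gamma(m).
Pure AR (q = 0): c_0 = sigma^2 = 2, c_k = 0 for k >= 1.
Equations for k = 0 and k = 1 (AR order 1):
  gamma(0) = phi_1 gamma(1) + c_0
  gamma(1) = phi_1 gamma(0) + c_1
Substituting the second into the first: gamma(0) (1 - phi_1^2) = c_0 + phi_1 c_1, so
  gamma(0) = c_0 / (1 - phi_1^2) = 2 / (1 - (0.52)^2) = 2 / 0.7296 = 2.741228.
  gamma(1) = phi_1 gamma(0) = (0.52)(2.741228) = 1.425439.
Therefore gamma(1) = 1.4254 (to 4 decimal places).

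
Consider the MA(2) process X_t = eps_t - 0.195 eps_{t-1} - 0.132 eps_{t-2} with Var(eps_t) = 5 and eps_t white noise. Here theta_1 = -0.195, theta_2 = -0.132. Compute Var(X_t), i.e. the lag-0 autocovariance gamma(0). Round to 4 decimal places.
\gamma(0) = 5.2772

For an MA(q) process X_t = eps_t + sum_i theta_i eps_{t-i} with
Var(eps_t) = sigma^2, the variance is
  gamma(0) = sigma^2 * (1 + sum_i theta_i^2).
  sum_i theta_i^2 = (-0.195)^2 + (-0.132)^2 = 0.038025 + 0.017424 = 0.055449.
  gamma(0) = 5 * (1 + 0.055449) = 5 * 1.055449 = 5.277245, which rounds to 5.2772.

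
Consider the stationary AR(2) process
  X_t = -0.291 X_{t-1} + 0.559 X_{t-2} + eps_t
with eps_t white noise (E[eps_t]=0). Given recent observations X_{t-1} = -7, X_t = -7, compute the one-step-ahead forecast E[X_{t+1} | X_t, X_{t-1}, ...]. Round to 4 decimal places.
E[X_{t+1} \mid \mathcal F_t] = -1.8760

For an AR(p) model X_t = c + sum_i phi_i X_{t-i} + eps_t, the
one-step-ahead conditional mean is
  E[X_{t+1} | X_t, ...] = c + sum_i phi_i X_{t+1-i}.
Substitute known values:
  E[X_{t+1} | ...] = (-0.291) * (-7) + (0.559) * (-7)
                   = -1.8760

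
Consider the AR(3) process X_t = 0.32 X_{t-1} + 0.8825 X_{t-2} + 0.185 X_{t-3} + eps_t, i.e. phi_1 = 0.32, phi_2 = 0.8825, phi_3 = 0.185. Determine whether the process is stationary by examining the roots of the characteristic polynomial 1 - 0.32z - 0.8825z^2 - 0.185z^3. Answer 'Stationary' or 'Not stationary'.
\text{Not stationary}

The AR(p) characteristic polynomial is P(z) = 1 - 0.32z - 0.8825z^2 - 0.185z^3.
Stationarity requires all roots to lie outside the unit circle, i.e. |z| > 1 for every root.
Degree 3: look for a simple real root z0 first, then factor out (1 - z/z0) and solve the remaining quadratic.
Testing z0 = -4: P(-4) = 1 + (-0.32)(-4) + (-0.8825)(-4)^2 + (-0.185)(-4)^3
  = 1 + (1.28) + (-14.12) + (11.84) = 0.  So z_0 = -4 is a root, |z_0| = 4.
Divide out the factor (1 + 0.25 z) = (1 - z/z0) (since 1/z0 = -0.25):
  P(z) = (1 + 0.25 z)(1 + (-0.57) z + (-0.74) z^2)
  [check: z-coef -0.57 - (-0.25) = -0.32; z^2-coef -0.74 - (-0.25)(-0.57) = -0.8825; z^3-coef -(-0.25)(-0.74) = -0.185.]
Remaining roots from the quadratic factor 1 + (-0.57) z + (-0.74) z^2:
  Set 1 + (-0.57) z + (-0.74) z^2 = 0, i.e. a z^2 + b z + c = 0 with a = -0.74, b = -0.57, c = 1.
  Discriminant D = b^2 - 4ac = (-0.57)^2 - 4*(-0.74)*1 = 0.3249 - (-2.96) = 3.2849.
  D >= 0, so the roots are real: z = (-b +/- sqrt(D)) / (2a) = (0.57 +/- 1.812429) / (-1.48).
    z_1 = (0.57 + 1.812429) / (-1.48) = -1.6097,   |z_1| = 1.6097.
    z_2 = (0.57 - 1.812429) / (-1.48) = 0.8395,   |z_2| = 0.8395.
Moduli of all roots: 4.0000, 1.6097, 0.8395.
All moduli strictly greater than 1? No.
Verdict: Not stationary.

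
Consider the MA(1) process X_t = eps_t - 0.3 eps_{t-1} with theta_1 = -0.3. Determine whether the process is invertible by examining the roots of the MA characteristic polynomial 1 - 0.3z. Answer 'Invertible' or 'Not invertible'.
\text{Invertible}

The MA(q) characteristic polynomial is P(z) = 1 - 0.3z.
Invertibility requires all roots to lie outside the unit circle, i.e. |z| > 1 for every root.
This is linear in z: 1 + (-0.3) z = 0  =>  z = -1/(-0.3) = 3.333333,  |z| = 3.333333.
Moduli of all roots: 3.3333.
All moduli strictly greater than 1? Yes.
Verdict: Invertible.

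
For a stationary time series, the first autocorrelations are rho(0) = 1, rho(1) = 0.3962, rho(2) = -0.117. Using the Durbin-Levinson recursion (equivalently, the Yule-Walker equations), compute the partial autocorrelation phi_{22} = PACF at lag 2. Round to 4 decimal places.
\phi_{22} = -0.3250

The PACF at lag k is phi_{kk}, the last component of the solution
to the Yule-Walker system G_k phi = r_k where
  (G_k)_{ij} = rho(|i - j|), (r_k)_i = rho(i), i,j = 1..k.
Equivalently, Durbin-Levinson gives phi_{kk} iteratively:
  phi_{11} = rho(1)
  phi_{kk} = [rho(k) - sum_{j=1..k-1} phi_{k-1,j} rho(k-j)]
            / [1 - sum_{j=1..k-1} phi_{k-1,j} rho(j)],
  phi_{k,j} = phi_{k-1,j} - phi_{kk} phi_{k-1,k-j},  j = 1..k-1.
Step k = 1:
  phi_11 = rho(1) = 0.3962.
Step k = 2:
  phi_22 = [rho(2) - phi_11 rho(1)] / [1 - phi_11 rho(1)] = [-0.117 - (0.3962)(0.3962)] / [1 - (0.3962)(0.3962)]
         = -0.27397444 / 0.84302556 = -0.325.
Therefore phi_{22} = -0.3250.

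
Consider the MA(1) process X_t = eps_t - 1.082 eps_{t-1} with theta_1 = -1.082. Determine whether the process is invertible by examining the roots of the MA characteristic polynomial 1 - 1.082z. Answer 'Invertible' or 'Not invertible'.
\text{Not invertible}

The MA(q) characteristic polynomial is P(z) = 1 - 1.082z.
Invertibility requires all roots to lie outside the unit circle, i.e. |z| > 1 for every root.
This is linear in z: 1 + (-1.082) z = 0  =>  z = -1/(-1.082) = 0.924214,  |z| = 0.924214.
Moduli of all roots: 0.9242.
All moduli strictly greater than 1? No.
Verdict: Not invertible.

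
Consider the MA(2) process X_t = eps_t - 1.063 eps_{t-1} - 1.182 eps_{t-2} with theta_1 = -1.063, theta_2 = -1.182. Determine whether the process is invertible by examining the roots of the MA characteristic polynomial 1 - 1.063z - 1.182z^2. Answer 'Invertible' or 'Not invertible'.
\text{Not invertible}

The MA(q) characteristic polynomial is P(z) = 1 - 1.063z - 1.182z^2.
Invertibility requires all roots to lie outside the unit circle, i.e. |z| > 1 for every root.
Set 1 + (-1.063) z + (-1.182) z^2 = 0, i.e. a z^2 + b z + c = 0 with a = -1.182, b = -1.063, c = 1.
Discriminant D = b^2 - 4ac = (-1.063)^2 - 4*(-1.182)*1 = 1.129969 - (-4.728) = 5.857969.
D >= 0, so the roots are real: z = (-b +/- sqrt(D)) / (2a) = (1.063 +/- 2.420324) / (-2.364).
  z_1 = (1.063 + 2.420324) / (-2.364) = -1.4735,   |z_1| = 1.4735.
  z_2 = (1.063 - 2.420324) / (-2.364) = 0.5742,   |z_2| = 0.5742.
Moduli of all roots: 1.4735, 0.5742.
All moduli strictly greater than 1? No.
Verdict: Not invertible.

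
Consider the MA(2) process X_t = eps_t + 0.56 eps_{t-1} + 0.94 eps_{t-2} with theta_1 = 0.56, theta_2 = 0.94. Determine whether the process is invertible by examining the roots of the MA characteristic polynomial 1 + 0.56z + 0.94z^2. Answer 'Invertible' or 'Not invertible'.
\text{Invertible}

The MA(q) characteristic polynomial is P(z) = 1 + 0.56z + 0.94z^2.
Invertibility requires all roots to lie outside the unit circle, i.e. |z| > 1 for every root.
Set 1 + (0.56) z + (0.94) z^2 = 0, i.e. a z^2 + b z + c = 0 with a = 0.94, b = 0.56, c = 1.
Discriminant D = b^2 - 4ac = (0.56)^2 - 4*(0.94)*1 = 0.3136 - (3.76) = -3.4464.
D < 0, so the roots are the complex-conjugate pair z = (-b +/- i sqrt(-D)) / (2a) = -0.2979 +/- 0.9875i.
For a conjugate pair |z|^2 = z * conj(z) = (product of roots) = c/a = 1/(0.94) = 1.06383, so |z| = sqrt(1.06383) = 1.0314 for both roots.
Moduli of all roots: 1.0314, 1.0314.
All moduli strictly greater than 1? Yes.
Verdict: Invertible.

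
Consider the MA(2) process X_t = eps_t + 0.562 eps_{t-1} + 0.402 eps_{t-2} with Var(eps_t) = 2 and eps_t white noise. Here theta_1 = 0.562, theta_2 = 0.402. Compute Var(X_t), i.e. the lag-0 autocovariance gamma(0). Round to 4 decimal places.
\gamma(0) = 2.9549

For an MA(q) process X_t = eps_t + sum_i theta_i eps_{t-i} with
Var(eps_t) = sigma^2, the variance is
  gamma(0) = sigma^2 * (1 + sum_i theta_i^2).
  sum_i theta_i^2 = (0.562)^2 + (0.402)^2 = 0.315844 + 0.161604 = 0.477448.
  gamma(0) = 2 * (1 + 0.477448) = 2 * 1.477448 = 2.954896, which rounds to 2.9549.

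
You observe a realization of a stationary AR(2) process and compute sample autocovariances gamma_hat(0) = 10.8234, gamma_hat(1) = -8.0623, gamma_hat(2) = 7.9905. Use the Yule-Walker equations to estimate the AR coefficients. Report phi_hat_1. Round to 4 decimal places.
\hat\phi_{1} = -0.4380

The Yule-Walker equations for an AR(p) process read, in matrix form,
  Gamma_p phi = r_p,   with   (Gamma_p)_{ij} = gamma(|i - j|),
                       (r_p)_i = gamma(i),   i,j = 1..p.
Substitute the sample gammas (Toeplitz matrix and right-hand side of size 2):
  Gamma_p = [[10.8234, -8.0623], [-8.0623, 10.8234]]
  r_p     = [-8.0623, 7.9905]
Written out:
  10.8234 phi_1 - 8.0623 phi_2 = -8.0623
  -8.0623 phi_1 + 10.8234 phi_2 = 7.9905
Solve by Cramer's rule:
  det = gamma(0)^2 - gamma(1)^2 = (10.8234)^2 - (-8.0623)^2 = 117.14598756 - 65.00068129 = 52.14530627
  phi_hat_1 = [gamma(1) gamma(0) - gamma(1) gamma(2)] / det = [(-8.0623)(10.8234) - (-8.0623)(7.9905)] / 52.14530627 = -22.83968967 / 52.14530627 = -0.438
  phi_hat_2 = [gamma(0) gamma(2) - gamma(1)^2] / det = [(10.8234)(7.9905) - (-8.0623)^2] / 52.14530627 = 21.48369641 / 52.14530627 = 0.412
So phi_hat = [-0.4380, 0.4120].
Therefore phi_hat_1 = -0.4380.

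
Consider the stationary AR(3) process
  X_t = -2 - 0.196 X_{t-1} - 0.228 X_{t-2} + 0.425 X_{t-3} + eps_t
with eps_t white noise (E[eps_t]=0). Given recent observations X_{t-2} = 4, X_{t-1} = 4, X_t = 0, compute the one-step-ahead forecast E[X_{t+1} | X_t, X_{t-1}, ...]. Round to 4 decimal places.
E[X_{t+1} \mid \mathcal F_t] = -1.2120

For an AR(p) model X_t = c + sum_i phi_i X_{t-i} + eps_t, the
one-step-ahead conditional mean is
  E[X_{t+1} | X_t, ...] = c + sum_i phi_i X_{t+1-i}.
Substitute known values:
  E[X_{t+1} | ...] = -2 + (-0.196) * (0) + (-0.228) * (4) + (0.425) * (4)
                   = -1.2120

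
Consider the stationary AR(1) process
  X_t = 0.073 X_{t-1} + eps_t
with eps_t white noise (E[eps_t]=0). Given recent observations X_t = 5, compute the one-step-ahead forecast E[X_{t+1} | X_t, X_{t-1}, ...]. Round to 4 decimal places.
E[X_{t+1} \mid \mathcal F_t] = 0.3650

For an AR(p) model X_t = c + sum_i phi_i X_{t-i} + eps_t, the
one-step-ahead conditional mean is
  E[X_{t+1} | X_t, ...] = c + sum_i phi_i X_{t+1-i}.
Substitute known values:
  E[X_{t+1} | ...] = (0.073) * (5)
                   = 0.3650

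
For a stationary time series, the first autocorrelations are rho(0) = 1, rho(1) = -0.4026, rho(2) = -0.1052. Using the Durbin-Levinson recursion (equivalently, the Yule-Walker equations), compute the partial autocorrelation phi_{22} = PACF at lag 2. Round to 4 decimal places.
\phi_{22} = -0.3190

The PACF at lag k is phi_{kk}, the last component of the solution
to the Yule-Walker system G_k phi = r_k where
  (G_k)_{ij} = rho(|i - j|), (r_k)_i = rho(i), i,j = 1..k.
Equivalently, Durbin-Levinson gives phi_{kk} iteratively:
  phi_{11} = rho(1)
  phi_{kk} = [rho(k) - sum_{j=1..k-1} phi_{k-1,j} rho(k-j)]
            / [1 - sum_{j=1..k-1} phi_{k-1,j} rho(j)],
  phi_{k,j} = phi_{k-1,j} - phi_{kk} phi_{k-1,k-j},  j = 1..k-1.
Step k = 1:
  phi_11 = rho(1) = -0.4026.
Step k = 2:
  phi_22 = [rho(2) - phi_11 rho(1)] / [1 - phi_11 rho(1)] = [-0.1052 - (-0.4026)(-0.4026)] / [1 - (-0.4026)(-0.4026)]
         = -0.26728676 / 0.83791324 = -0.319.
Therefore phi_{22} = -0.3190.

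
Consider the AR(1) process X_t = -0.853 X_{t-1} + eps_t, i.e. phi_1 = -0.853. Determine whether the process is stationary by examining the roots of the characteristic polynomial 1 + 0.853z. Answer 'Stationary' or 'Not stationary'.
\text{Stationary}

The AR(p) characteristic polynomial is P(z) = 1 + 0.853z.
Stationarity requires all roots to lie outside the unit circle, i.e. |z| > 1 for every root.
This is linear in z: 1 + (0.853) z = 0  =>  z = -1/(0.853) = -1.172333,  |z| = 1.172333.
Moduli of all roots: 1.1723.
All moduli strictly greater than 1? Yes.
Verdict: Stationary.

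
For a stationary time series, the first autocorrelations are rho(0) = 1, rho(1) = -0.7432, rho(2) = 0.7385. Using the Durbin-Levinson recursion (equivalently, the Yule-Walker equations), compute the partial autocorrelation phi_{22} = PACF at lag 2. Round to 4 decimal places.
\phi_{22} = 0.4158

The PACF at lag k is phi_{kk}, the last component of the solution
to the Yule-Walker system G_k phi = r_k where
  (G_k)_{ij} = rho(|i - j|), (r_k)_i = rho(i), i,j = 1..k.
Equivalently, Durbin-Levinson gives phi_{kk} iteratively:
  phi_{11} = rho(1)
  phi_{kk} = [rho(k) - sum_{j=1..k-1} phi_{k-1,j} rho(k-j)]
            / [1 - sum_{j=1..k-1} phi_{k-1,j} rho(j)],
  phi_{k,j} = phi_{k-1,j} - phi_{kk} phi_{k-1,k-j},  j = 1..k-1.
Step k = 1:
  phi_11 = rho(1) = -0.7432.
Step k = 2:
  phi_22 = [rho(2) - phi_11 rho(1)] / [1 - phi_11 rho(1)] = [0.7385 - (-0.7432)(-0.7432)] / [1 - (-0.7432)(-0.7432)]
         = 0.18615376 / 0.44765376 = 0.4158.
Therefore phi_{22} = 0.4158.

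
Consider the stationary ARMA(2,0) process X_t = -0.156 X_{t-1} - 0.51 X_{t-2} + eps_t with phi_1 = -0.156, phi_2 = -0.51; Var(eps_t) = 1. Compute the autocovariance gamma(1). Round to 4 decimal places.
\gamma(1) = -0.1411

Multiply the model equation by X_{t-k} and take expectations. With theta_0 = psi_0 = 1 and psi_j the MA(infinity) weights, this gives
  gamma(k) - sum_i phi_i gamma(k-i) = c_k,
  c_k = sigma^2 * sum_{j=k..q} theta_j psi_{j-k}   (c_k = 0 for k > q),
using gamma(-m) = gamma(m).
Pure AR (q = 0): c_0 = sigma^2 = 1, c_k = 0 for k >= 1.
Equations for k = 0, 1, 2 (AR order 2, c_2 = 0):
  (E0) gamma(0) = phi_1 gamma(1) + phi_2 gamma(2) + c_0
  (E1) gamma(1) = phi_1 gamma(0) + phi_2 gamma(1) + c_1
  (E2) gamma(2) = phi_1 gamma(1) + phi_2 gamma(0)
From (E1): gamma(1) = A gamma(0) + B with
  A = phi_1 / (1 - phi_2) = -0.156 / 1.51 = -0.103311,   B = c_1 / (1 - phi_2) = 0 / 1.51 = 0.
Insert (E2) into (E0): gamma(0) (1 - phi_2^2) = phi_1 (1 + phi_2) gamma(1) + c_0.
  phi_1 (1 + phi_2) = (-0.156)(0.49) = -0.07644,   1 - phi_2^2 = 0.7399.
Replace gamma(1) by A gamma(0) + B and collect gamma(0):
  gamma(0) [0.7399 - (-0.07644)(-0.103311)] = c_0 = 1
  gamma(0) * 0.732003 = 1
  gamma(0) = 1 / 0.732003 = 1.366115.
  gamma(1) = A gamma(0) = (-0.103311)(1.366115) = -0.141135.
Therefore gamma(1) = -0.1411 (to 4 decimal places).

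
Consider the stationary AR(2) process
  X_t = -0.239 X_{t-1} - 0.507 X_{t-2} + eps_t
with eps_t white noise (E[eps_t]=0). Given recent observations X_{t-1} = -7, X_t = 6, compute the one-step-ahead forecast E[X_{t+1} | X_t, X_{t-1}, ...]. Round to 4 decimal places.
E[X_{t+1} \mid \mathcal F_t] = 2.1150

For an AR(p) model X_t = c + sum_i phi_i X_{t-i} + eps_t, the
one-step-ahead conditional mean is
  E[X_{t+1} | X_t, ...] = c + sum_i phi_i X_{t+1-i}.
Substitute known values:
  E[X_{t+1} | ...] = (-0.239) * (6) + (-0.507) * (-7)
                   = 2.1150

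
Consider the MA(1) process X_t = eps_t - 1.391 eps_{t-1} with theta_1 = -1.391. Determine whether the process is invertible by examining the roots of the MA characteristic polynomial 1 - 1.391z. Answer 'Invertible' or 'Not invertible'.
\text{Not invertible}

The MA(q) characteristic polynomial is P(z) = 1 - 1.391z.
Invertibility requires all roots to lie outside the unit circle, i.e. |z| > 1 for every root.
This is linear in z: 1 + (-1.391) z = 0  =>  z = -1/(-1.391) = 0.718907,  |z| = 0.718907.
Moduli of all roots: 0.7189.
All moduli strictly greater than 1? No.
Verdict: Not invertible.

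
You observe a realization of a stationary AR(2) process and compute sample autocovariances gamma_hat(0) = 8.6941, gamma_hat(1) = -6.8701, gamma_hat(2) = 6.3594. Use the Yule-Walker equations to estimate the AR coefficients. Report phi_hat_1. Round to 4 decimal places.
\hat\phi_{1} = -0.5650

The Yule-Walker equations for an AR(p) process read, in matrix form,
  Gamma_p phi = r_p,   with   (Gamma_p)_{ij} = gamma(|i - j|),
                       (r_p)_i = gamma(i),   i,j = 1..p.
Substitute the sample gammas (Toeplitz matrix and right-hand side of size 2):
  Gamma_p = [[8.6941, -6.8701], [-6.8701, 8.6941]]
  r_p     = [-6.8701, 6.3594]
Written out:
  8.6941 phi_1 - 6.8701 phi_2 = -6.8701
  -6.8701 phi_1 + 8.6941 phi_2 = 6.3594
Solve by Cramer's rule:
  det = gamma(0)^2 - gamma(1)^2 = (8.6941)^2 - (-6.8701)^2 = 75.58737481 - 47.19827401 = 28.3891008
  phi_hat_1 = [gamma(1) gamma(0) - gamma(1) gamma(2)] / det = [(-6.8701)(8.6941) - (-6.8701)(6.3594)] / 28.3891008 = -16.03962247 / 28.3891008 = -0.565
  phi_hat_2 = [gamma(0) gamma(2) - gamma(1)^2] / det = [(8.6941)(6.3594) - (-6.8701)^2] / 28.3891008 = 8.09098553 / 28.3891008 = 0.285
So phi_hat = [-0.5650, 0.2850].
Therefore phi_hat_1 = -0.5650.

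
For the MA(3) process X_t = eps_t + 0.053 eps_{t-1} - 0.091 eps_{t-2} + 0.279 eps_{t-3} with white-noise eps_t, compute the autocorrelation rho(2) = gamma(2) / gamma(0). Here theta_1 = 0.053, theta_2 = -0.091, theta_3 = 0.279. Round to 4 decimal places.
\rho(2) = -0.0700

For an MA(q) process with theta_0 = 1, the autocovariance is
  gamma(k) = sigma^2 * sum_{i=0..q-k} theta_i * theta_{i+k},
and rho(k) = gamma(k) / gamma(0). Sigma^2 cancels.
  numerator   = (1)*(-0.091) + (0.053)*(0.279) = -0.076213.
  denominator = (1)^2 + (0.053)^2 + (-0.091)^2 + (0.279)^2 = 1.088931.
  rho(2) = -0.076213 / 1.088931 = -0.0700.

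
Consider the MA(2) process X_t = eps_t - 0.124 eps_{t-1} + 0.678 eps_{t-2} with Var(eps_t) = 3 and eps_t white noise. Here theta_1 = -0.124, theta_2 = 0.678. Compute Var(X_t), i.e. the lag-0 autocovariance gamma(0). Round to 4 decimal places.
\gamma(0) = 4.4252

For an MA(q) process X_t = eps_t + sum_i theta_i eps_{t-i} with
Var(eps_t) = sigma^2, the variance is
  gamma(0) = sigma^2 * (1 + sum_i theta_i^2).
  sum_i theta_i^2 = (-0.124)^2 + (0.678)^2 = 0.015376 + 0.459684 = 0.47506.
  gamma(0) = 3 * (1 + 0.47506) = 3 * 1.47506 = 4.42518, which rounds to 4.4252.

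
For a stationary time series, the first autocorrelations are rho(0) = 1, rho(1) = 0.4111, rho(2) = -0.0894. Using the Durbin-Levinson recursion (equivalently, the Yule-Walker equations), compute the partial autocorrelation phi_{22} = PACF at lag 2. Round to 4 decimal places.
\phi_{22} = -0.3110

The PACF at lag k is phi_{kk}, the last component of the solution
to the Yule-Walker system G_k phi = r_k where
  (G_k)_{ij} = rho(|i - j|), (r_k)_i = rho(i), i,j = 1..k.
Equivalently, Durbin-Levinson gives phi_{kk} iteratively:
  phi_{11} = rho(1)
  phi_{kk} = [rho(k) - sum_{j=1..k-1} phi_{k-1,j} rho(k-j)]
            / [1 - sum_{j=1..k-1} phi_{k-1,j} rho(j)],
  phi_{k,j} = phi_{k-1,j} - phi_{kk} phi_{k-1,k-j},  j = 1..k-1.
Step k = 1:
  phi_11 = rho(1) = 0.4111.
Step k = 2:
  phi_22 = [rho(2) - phi_11 rho(1)] / [1 - phi_11 rho(1)] = [-0.0894 - (0.4111)(0.4111)] / [1 - (0.4111)(0.4111)]
         = -0.25840321 / 0.83099679 = -0.311.
Therefore phi_{22} = -0.3110.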